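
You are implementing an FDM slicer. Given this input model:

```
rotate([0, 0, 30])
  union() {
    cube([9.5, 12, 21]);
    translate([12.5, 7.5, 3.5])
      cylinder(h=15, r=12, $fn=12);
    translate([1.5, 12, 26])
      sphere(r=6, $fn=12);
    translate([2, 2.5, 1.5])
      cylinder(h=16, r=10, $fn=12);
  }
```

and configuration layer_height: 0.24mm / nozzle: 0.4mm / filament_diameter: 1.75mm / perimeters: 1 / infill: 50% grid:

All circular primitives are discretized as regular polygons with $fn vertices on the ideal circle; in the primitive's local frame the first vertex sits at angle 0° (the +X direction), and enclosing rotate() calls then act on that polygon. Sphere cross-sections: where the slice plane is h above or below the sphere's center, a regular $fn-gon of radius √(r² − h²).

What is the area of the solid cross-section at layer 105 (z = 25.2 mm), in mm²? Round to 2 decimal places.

106.08 mm²

At z = 25.2 mm: the cube does not reach this height (z outside [0, 21]); the cylinder at (12.5, 7.5) does not reach this height (z outside [3.5, 18.5]); the r=6 sphere at (1.5, 12) slices to a regular 12-gon of circumradius 5.946 (√(r²−h²) with h=0.8 from center) (area = (12/2)·5.946²·sin(360°/12) = 106.08 mm²); the cylinder at (2, 2.5) is absent (z outside [1.5, 17.5]); Taking the union: only the r=6 sphere at (1.5, 12) is present, so the union is just that shape — area = 106.08 mm²; (whole slice rotated 30° about Z — lengths, areas and connectivity unchanged). Overall, the cross-section is a single solid region. Net area = 106.08 mm².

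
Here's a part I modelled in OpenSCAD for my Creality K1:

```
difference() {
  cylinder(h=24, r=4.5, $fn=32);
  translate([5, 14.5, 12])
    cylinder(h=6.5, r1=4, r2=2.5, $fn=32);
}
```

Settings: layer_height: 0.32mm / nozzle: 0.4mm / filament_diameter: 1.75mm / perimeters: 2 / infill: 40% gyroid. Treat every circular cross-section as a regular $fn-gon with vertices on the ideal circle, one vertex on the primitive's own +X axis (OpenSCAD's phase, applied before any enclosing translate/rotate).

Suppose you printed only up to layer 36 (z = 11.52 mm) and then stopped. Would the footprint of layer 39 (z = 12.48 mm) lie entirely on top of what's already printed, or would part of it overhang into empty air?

entirely on top

Compare the two slices. At z = 11.52: the r=4.5 cylinder contributes a regular 32-gon of circumradius 4.5 (area = (32/2)·4.500²·sin(360°/32) = 63.21 mm²); the cone at (5, 14.5) is not intersected at this z (z outside [12, 18.5]); Taking the first minus the rest: none of the subtracted shapes is present at this height, so the r=4.5 cylinder is unchanged — area = 63.21 mm². At z = 12.48: the r=4.5 cylinder gives a regular 32-gon of circumradius 4.5 (constant along its height) (area = (32/2)·4.500²·sin(360°/32) = 63.21 mm²); the cone at (5, 14.5) (r1=4→r2=2.5) has section circumradius 3.889 here — a regular 32-gon (area = (32/2)·3.889²·sin(360°/32) = 47.22 mm²); Subtracting the remaining from the first: starting from the r=4.5 cylinder (63.21 mm²), the cone at (5, 14.5) misses the remaining region (no effect) — area = 63.21 mm². Checking containment: the cross-section at z = 12.48 is a subset of the cross-section at z = 11.52.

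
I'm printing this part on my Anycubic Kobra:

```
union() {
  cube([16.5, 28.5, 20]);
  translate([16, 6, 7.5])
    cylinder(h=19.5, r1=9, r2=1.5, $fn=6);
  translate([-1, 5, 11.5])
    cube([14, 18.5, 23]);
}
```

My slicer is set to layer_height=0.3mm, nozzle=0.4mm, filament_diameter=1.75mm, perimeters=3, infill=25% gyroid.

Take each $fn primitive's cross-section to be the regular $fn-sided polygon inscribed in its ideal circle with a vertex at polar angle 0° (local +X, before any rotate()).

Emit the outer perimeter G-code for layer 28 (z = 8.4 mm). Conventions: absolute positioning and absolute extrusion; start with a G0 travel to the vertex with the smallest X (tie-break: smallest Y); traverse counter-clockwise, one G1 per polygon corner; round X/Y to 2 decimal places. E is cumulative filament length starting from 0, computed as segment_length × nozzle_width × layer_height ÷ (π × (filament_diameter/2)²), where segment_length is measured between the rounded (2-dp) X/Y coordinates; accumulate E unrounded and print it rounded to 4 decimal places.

At z = 8.4 mm: the 16.5×28.5 cube contributes its full rectangle; the cone at (16, 6) contributes a regular 6-gon of circumradius 8.654 (interpolated between r1=9 and r2=1.5 at t=0.046); the cube at (-1, 5) is not intersected at this z (z outside [11.5, 34.5]); Taking the union: the regions partially overlap (shared area 96.92 mm²), so overlapping operands fuse into one piece — 1 connected region. The outline is a single polygon with 9 vertices. Extrusion per mm of travel: 0.4 × 0.3 / (π × 0.875²) = 0.049890. Accumulating E over each segment gives final E = 5.1049.

G0 X0.00 Y0.00 Z8.40
G1 X10.81 Y0.00 E0.5393
G1 X11.67 Y-1.49 E0.6251
G1 X20.33 Y-1.49 E1.0572
G1 X24.65 Y6.00 E1.4886
G1 X20.33 Y13.49 E1.9199
G1 X16.50 Y13.49 E2.1110
G1 X16.50 Y28.50 E2.8599
G1 X0.00 Y28.50 E3.6831
G1 X0.00 Y0.00 E5.1049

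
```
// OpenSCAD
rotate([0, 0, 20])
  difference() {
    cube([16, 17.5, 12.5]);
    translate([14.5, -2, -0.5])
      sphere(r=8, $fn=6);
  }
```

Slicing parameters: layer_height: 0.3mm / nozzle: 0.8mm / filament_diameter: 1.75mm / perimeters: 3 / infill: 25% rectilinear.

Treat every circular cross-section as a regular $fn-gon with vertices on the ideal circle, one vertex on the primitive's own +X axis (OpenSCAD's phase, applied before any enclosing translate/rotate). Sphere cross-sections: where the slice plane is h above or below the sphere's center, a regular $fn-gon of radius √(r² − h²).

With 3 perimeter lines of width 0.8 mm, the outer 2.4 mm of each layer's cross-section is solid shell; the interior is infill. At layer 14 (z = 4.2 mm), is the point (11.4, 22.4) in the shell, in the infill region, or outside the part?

At z = 4.2 mm: the cube (footprint 16×17.5) is included at this height; the r=8 sphere at (14.5, -2) slices to a regular 6-gon of circumradius 6.474 (√(r²−h²) with h=4.7 from center); Subtracting the remaining from the first: starting from the 16×17.5 cube, the r=8 sphere at (14.5, -2) partially overlaps it — only the 20.84 mm² overlap (of its 108.89 mm²) is removed, clipping the outline — 1 connected region; (rotated 20° about Z; rotation is an isometry so areas/perimeters/island counts are preserved). Overall, the cross-section is a single solid region. Undo the 20° rotation: the query point maps to (18.374, 17.150) in the un-rotated model frame. The nearest boundary edge runs (16.00, 17.50)→(16.00, 3.61); distance from the point to it = 2.37 mm. The point is not inside any of the regions above, so it lies outside the cross-section (2.37 mm from the nearest boundary).

outside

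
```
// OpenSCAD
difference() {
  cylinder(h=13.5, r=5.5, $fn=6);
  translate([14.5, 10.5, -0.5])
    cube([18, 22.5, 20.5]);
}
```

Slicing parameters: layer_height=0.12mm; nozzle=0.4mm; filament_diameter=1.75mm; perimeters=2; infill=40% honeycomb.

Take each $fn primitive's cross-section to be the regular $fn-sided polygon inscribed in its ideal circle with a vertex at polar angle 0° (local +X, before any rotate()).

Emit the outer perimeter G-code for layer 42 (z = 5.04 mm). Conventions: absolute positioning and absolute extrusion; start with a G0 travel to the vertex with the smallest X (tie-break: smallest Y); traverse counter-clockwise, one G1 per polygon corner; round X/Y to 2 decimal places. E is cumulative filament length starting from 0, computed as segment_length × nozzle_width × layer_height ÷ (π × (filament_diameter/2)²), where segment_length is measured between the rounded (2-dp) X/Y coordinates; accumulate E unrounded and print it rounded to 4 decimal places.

At z = 5.04 mm: the cylinder: section is a regular 6-gon, circumradius r=5.5; the cube at (14.5, 10.5) (footprint 18×22.5) is included at this height; Subtracting the remaining from the first: starting from the r=5.5 cylinder, the 18×22.5 cube at (14.5, 10.5) misses the remaining region (no effect) — 1 connected region. The outline is a single polygon with 6 vertices. Extrusion per mm of travel: 0.4 × 0.12 / (π × 0.875²) = 0.019956. Accumulating E over each segment gives final E = 0.6583.

G0 X-5.50 Y0.00 Z5.04
G1 X-2.75 Y-4.76 E0.1097
G1 X2.75 Y-4.76 E0.2195
G1 X5.50 Y0.00 E0.3292
G1 X2.75 Y4.76 E0.4389
G1 X-2.75 Y4.76 E0.5486
G1 X-5.50 Y0.00 E0.6583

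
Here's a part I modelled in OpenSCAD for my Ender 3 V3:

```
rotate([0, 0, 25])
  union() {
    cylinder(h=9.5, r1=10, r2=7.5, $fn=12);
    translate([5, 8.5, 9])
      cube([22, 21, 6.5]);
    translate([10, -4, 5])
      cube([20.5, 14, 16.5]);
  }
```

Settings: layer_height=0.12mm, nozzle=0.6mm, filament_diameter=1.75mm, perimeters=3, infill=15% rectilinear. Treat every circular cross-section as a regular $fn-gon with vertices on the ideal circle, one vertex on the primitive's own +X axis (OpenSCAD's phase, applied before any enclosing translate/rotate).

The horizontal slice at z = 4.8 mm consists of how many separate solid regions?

1

At z = 4.8 mm: the cone (r1=10→r2=7.5) has section circumradius 8.737 here — a regular 12-gon; the cube at (5, 8.5) is absent (z outside [9, 15.5]); the cube at (10, -4) is absent (z outside [5, 21.5]); Taking the union: only the cone is present, so the union is just that shape — 1 connected region; (whole slice rotated 25° about Z — lengths, areas and connectivity unchanged). The result has 1 disconnected region.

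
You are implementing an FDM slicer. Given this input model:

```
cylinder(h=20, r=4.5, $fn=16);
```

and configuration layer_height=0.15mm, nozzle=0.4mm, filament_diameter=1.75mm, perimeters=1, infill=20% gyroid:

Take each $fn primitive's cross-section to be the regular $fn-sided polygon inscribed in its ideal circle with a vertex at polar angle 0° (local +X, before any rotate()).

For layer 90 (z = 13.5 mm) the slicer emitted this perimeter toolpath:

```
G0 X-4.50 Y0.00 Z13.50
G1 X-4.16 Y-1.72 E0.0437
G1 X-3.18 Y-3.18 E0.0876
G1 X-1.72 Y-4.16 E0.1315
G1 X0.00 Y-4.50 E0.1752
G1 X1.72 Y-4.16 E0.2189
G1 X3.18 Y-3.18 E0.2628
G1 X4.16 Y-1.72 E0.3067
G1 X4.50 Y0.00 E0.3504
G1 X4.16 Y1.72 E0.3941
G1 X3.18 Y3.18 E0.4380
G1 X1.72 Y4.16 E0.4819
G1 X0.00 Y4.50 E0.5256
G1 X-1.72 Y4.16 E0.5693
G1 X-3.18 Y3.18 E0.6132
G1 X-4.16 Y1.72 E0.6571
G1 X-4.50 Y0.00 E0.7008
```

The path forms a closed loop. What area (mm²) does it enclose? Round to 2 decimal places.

Apply the shoelace formula to the sequence of (X, Y) vertices; enclosed area = 62.00 mm².

62.00 mm²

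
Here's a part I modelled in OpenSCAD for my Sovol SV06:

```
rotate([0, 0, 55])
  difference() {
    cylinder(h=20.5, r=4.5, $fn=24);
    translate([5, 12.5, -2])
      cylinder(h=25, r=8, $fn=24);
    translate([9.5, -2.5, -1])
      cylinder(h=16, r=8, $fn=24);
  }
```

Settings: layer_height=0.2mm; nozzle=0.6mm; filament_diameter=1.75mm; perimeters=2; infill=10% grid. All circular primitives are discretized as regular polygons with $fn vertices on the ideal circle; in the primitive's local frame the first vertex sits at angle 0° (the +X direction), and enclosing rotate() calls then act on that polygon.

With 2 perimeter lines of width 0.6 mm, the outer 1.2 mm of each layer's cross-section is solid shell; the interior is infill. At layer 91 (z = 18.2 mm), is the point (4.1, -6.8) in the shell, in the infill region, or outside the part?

outside

At z = 18.2 mm: the cylinder: section is a regular 24-gon, circumradius r=4.5; the r=8 cylinder at (5, 12.5) gives a regular 24-gon of circumradius 8 (constant along its height); the cylinder at (9.5, -2.5) is absent (z outside [-1, 15]); After the difference (first − rest): starting from the r=4.5 cylinder, the r=8 cylinder at (5, 12.5) misses the remaining region (no effect) — 1 connected region; (rotated 55° about Z; rotation is an isometry so areas/perimeters/island counts are preserved). Overall, the cross-section is a single solid region. Undo the 55° rotation: the query point maps to (-3.219, -7.259) in the un-rotated model frame. The nearest boundary edge runs (-1.16, -4.35)→(-2.25, -3.90); distance from the point to it = 3.48 mm. The point is not inside any of the regions above, so it lies outside the cross-section (3.48 mm from the nearest boundary).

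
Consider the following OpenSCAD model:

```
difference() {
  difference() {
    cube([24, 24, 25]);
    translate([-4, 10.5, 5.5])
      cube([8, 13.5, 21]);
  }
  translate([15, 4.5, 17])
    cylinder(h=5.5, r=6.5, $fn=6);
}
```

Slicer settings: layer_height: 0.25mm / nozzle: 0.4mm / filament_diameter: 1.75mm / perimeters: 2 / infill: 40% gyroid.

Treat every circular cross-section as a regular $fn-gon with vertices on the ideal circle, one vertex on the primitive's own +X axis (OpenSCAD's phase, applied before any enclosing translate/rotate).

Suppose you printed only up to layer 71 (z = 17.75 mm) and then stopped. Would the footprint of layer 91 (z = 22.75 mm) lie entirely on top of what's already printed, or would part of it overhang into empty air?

Compare the two slices. At z = 17.75: the cube is present — its section is the full 24×24 rectangle (area 576.00 mm²); the cube at (-4, 10.5) is present — its section is the full 8×13.5 rectangle (area 108.00 mm²); After the difference (first − rest): starting from the 24×24 cube (576.00 mm²), the 8×13.5 cube at (-4, 10.5) partially overlaps it — only the 54.00 mm² overlap (of its 108.00 mm²) is removed, clipping the outline — area = 522.00 mm²; the r=6.5 cylinder at (15, 4.5) contributes a regular 6-gon of circumradius 6.5 (area = (6/2)·6.500²·sin(360°/6) = 109.77 mm²); After the difference (first − rest): starting from that combined region (522.00 mm²), the r=6.5 cylinder at (15, 4.5) partially overlaps it — only the 101.69 mm² overlap (of its 109.77 mm²) is removed, clipping the outline — area = 420.31 mm². At z = 22.75: the cube (footprint 24×24) is included at this height (area 576.00 mm²); the cube at (-4, 10.5) (footprint 8×13.5) is included at this height (area 108.00 mm²); Subtracting the remaining from the first: starting from the 24×24 cube (576.00 mm²), the 8×13.5 cube at (-4, 10.5) partially overlaps it — only the 54.00 mm² overlap (of its 108.00 mm²) is removed, clipping the outline — area = 522.00 mm²; the cylinder at (15, 4.5) is absent (z outside [17, 22.5]); After the difference (first − rest): none of the subtracted shapes is present at this height, so that combined region is unchanged — area = 522.00 mm². Checking containment: at z = 22.75 the cross-section extends beyond the z = 17.75 cross-section by about 101.69 mm².

part overhangs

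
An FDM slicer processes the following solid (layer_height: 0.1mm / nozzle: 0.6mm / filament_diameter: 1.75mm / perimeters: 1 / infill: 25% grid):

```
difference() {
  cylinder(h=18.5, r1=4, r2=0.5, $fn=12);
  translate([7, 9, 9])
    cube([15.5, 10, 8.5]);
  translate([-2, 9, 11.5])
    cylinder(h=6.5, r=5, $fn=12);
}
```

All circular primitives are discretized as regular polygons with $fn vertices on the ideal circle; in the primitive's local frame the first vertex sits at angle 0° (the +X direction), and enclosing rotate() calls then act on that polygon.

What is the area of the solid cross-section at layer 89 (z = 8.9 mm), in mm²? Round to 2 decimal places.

At z = 8.9 mm: the cone: at t=0.481 of its height the radius interpolates to r₁+(r₂−r₁)t = 2.316, giving a regular 12-gon of that circumradius (area = (12/2)·2.316²·sin(360°/12) = 16.09 mm²); the cube at (7, 9) is not intersected at this z (z outside [9, 17.5]); the cylinder at (-2, 9) is not intersected at this z (z outside [11.5, 18]); Subtracting the remaining from the first: none of the subtracted shapes is present at this height, so the cone is unchanged — area = 16.09 mm². Overall, the cross-section is a single solid region. Net area = 16.09 mm².

16.09 mm²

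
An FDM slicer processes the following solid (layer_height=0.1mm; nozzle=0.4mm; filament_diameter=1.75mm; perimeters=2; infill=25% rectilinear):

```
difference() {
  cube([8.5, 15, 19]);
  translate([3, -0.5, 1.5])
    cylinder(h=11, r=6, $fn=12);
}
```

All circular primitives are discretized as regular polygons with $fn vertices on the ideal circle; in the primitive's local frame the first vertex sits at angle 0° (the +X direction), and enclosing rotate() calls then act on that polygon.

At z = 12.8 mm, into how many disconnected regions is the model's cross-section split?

1

At z = 12.8 mm: the cube is present — its section is the full 8.5×15 rectangle; the cylinder at (3, -0.5) is not intersected at this z (z outside [1.5, 12.5]); After the difference (first − rest): none of the subtracted shapes is present at this height, so the 8.5×15 cube is unchanged — 1 connected region. The result has 1 disconnected region.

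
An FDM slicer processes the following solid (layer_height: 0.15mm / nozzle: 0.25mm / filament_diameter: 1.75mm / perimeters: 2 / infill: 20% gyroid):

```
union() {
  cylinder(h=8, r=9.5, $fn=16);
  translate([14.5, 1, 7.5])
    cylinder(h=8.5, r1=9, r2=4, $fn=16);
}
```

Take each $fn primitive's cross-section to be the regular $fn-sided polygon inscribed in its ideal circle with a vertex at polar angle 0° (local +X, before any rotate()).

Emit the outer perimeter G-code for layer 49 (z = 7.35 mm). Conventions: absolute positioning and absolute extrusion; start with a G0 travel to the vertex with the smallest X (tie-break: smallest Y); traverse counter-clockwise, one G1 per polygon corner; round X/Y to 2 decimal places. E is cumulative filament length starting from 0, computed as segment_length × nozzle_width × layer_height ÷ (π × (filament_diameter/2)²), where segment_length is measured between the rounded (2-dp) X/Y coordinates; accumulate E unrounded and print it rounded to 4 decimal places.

At z = 7.35 mm: the r=9.5 cylinder gives a regular 16-gon of circumradius 9.5 (constant along its height); the cone at (14.5, 1) is absent (z outside [7.5, 16]); Taking the union: only the r=9.5 cylinder is present, so the union is just that shape — 1 connected region. The outline is a single polygon with 16 vertices. Extrusion per mm of travel: 0.25 × 0.15 / (π × 0.875²) = 0.015591. Accumulating E over each segment gives final E = 0.9250.

G0 X-9.50 Y0.00 Z7.35
G1 X-8.78 Y-3.64 E0.0578
G1 X-6.72 Y-6.72 E0.1156
G1 X-3.64 Y-8.78 E0.1734
G1 X0.00 Y-9.50 E0.2312
G1 X3.64 Y-8.78 E0.2891
G1 X6.72 Y-6.72 E0.3469
G1 X8.78 Y-3.64 E0.4046
G1 X9.50 Y0.00 E0.4625
G1 X8.78 Y3.64 E0.5203
G1 X6.72 Y6.72 E0.5781
G1 X3.64 Y8.78 E0.6359
G1 X0.00 Y9.50 E0.6937
G1 X-3.64 Y8.78 E0.7516
G1 X-6.72 Y6.72 E0.8093
G1 X-8.78 Y3.64 E0.8671
G1 X-9.50 Y0.00 E0.9250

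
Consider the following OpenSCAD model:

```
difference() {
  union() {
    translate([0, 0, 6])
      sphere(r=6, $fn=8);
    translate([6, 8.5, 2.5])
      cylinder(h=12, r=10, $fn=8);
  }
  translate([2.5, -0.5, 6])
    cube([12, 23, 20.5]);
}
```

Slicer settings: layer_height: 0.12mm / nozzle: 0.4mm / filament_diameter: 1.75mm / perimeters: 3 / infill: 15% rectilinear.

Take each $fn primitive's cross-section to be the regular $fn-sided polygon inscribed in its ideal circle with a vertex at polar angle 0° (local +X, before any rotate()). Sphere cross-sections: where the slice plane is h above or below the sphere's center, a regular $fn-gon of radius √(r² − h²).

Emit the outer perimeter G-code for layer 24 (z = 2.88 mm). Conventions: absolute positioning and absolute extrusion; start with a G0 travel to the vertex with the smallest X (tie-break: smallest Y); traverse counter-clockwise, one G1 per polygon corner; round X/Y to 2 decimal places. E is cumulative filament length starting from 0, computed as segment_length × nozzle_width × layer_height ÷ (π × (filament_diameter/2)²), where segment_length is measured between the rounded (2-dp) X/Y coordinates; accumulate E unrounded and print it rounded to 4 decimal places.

G0 X-5.12 Y0.00 Z2.88
G1 X-3.62 Y-3.62 E0.0782
G1 X0.00 Y-5.12 E0.1564
G1 X3.62 Y-3.62 E0.2346
G1 X4.72 Y-0.97 E0.2919
G1 X6.00 Y-1.50 E0.3195
G1 X13.07 Y1.43 E0.4722
G1 X16.00 Y8.50 E0.6249
G1 X13.07 Y15.57 E0.7777
G1 X6.00 Y18.50 E0.9304
G1 X-1.07 Y15.57 E1.0831
G1 X-4.00 Y8.50 E1.2359
G1 X-2.22 Y4.21 E1.3285
G1 X-3.62 Y3.62 E1.3589
G1 X-5.12 Y0.00 E1.4371

At z = 2.88 mm: the sphere: section is a regular 8-gon, circumradius = √(r²−h²) = √(6²−3.12²) = 5.125; the r=10 cylinder at (6, 8.5) gives a regular 8-gon of circumradius 10 (constant along its height); Taking the union: the regions partially overlap (shared area 24.56 mm²), so overlapping operands fuse into one piece — 1 connected region; the cube at (2.5, -0.5) does not reach this height (z outside [6, 26.5]); Subtracting the remaining from the first: none of the subtracted shapes is present at this height, so the result so far is unchanged — 1 connected region. The outline is a single polygon with 14 vertices. Extrusion per mm of travel: 0.4 × 0.12 / (π × 0.875²) = 0.019956. Accumulating E over each segment gives final E = 1.4371.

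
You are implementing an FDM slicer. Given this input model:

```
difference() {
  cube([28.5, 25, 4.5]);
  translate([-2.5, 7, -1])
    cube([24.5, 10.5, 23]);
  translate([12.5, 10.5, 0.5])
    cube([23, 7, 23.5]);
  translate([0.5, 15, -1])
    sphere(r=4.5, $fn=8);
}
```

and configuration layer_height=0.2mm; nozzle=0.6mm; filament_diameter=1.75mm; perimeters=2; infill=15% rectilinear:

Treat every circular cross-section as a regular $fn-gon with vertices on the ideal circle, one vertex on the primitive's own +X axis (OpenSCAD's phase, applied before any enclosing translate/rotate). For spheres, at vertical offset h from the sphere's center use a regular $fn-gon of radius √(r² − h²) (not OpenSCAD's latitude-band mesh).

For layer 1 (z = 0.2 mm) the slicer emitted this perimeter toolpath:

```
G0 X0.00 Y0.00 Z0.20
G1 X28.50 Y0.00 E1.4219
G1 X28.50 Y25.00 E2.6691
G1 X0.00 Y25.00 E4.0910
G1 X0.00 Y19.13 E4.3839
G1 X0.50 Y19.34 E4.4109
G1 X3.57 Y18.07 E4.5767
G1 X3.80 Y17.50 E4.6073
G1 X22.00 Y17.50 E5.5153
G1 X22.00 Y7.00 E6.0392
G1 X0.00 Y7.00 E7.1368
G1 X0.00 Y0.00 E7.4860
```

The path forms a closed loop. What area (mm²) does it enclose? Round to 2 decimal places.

Apply the shoelace formula to the sequence of (X, Y) vertices; enclosed area = 476.87 mm².

476.87 mm²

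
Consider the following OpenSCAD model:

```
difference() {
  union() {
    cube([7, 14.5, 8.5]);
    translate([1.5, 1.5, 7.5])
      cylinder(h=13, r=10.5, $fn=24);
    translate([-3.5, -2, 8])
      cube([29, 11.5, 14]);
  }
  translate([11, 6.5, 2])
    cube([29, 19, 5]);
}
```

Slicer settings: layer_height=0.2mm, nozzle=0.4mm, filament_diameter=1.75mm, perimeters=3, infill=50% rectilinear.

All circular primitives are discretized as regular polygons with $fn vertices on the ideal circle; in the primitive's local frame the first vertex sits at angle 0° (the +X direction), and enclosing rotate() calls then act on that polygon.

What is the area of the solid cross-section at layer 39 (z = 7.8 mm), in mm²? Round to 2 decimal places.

363.16 mm²

At z = 7.8 mm: the cube is present — its section is the full 7×14.5 rectangle (area 101.50 mm²); the r=10.5 cylinder at (1.5, 1.5) gives a regular 24-gon of circumradius 10.5 (constant along its height) (area = (24/2)·10.500²·sin(360°/24) = 342.42 mm²); the cube at (-3.5, -2) does not reach this height (z outside [8, 22]); Combining (union): the regions partially overlap — summed areas 443.92 mm² minus the doubly-counted overlap 80.76 mm² gives 363.16 mm² — area = 363.16 mm²; the cube at (11, 6.5) is absent (z outside [2, 7]); After the difference (first − rest): none of the subtracted shapes is present at this height, so that combined region is unchanged — area = 363.16 mm². Overall, the cross-section is a single solid region. Net area = 363.16 mm².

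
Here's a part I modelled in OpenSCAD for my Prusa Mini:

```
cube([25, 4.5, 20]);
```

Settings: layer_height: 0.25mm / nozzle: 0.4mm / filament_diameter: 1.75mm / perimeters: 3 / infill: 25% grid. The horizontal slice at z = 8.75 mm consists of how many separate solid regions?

1

At z = 8.75 mm: the cube is present — its section is the full 25×4.5 rectangle. The result has 1 disconnected region.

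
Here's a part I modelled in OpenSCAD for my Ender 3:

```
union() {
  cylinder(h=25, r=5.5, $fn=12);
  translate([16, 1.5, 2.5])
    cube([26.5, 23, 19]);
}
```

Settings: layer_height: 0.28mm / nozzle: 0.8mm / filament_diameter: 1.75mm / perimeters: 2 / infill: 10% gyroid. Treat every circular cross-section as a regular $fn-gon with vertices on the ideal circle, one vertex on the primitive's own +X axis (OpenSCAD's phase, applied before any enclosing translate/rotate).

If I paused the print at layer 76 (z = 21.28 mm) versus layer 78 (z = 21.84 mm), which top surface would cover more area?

Layer 76 (z = 21.28): the r=5.5 cylinder contributes a regular 12-gon of circumradius 5.5 (area = (12/2)·5.500²·sin(360°/12) = 90.75 mm²); the cube at (16, 1.5) (footprint 26.5×23) is included at this height (area 609.50 mm²); Taking the union: the 2 present regions are separate (no shared area or edge), so areas and boundary lengths simply add and each stays a separate island — area = 700.25 mm². So its area = 700.25 mm². Layer 78 (z = 21.84): the r=5.5 cylinder gives a regular 12-gon of circumradius 5.5 (constant along its height) (area = (12/2)·5.500²·sin(360°/12) = 90.75 mm²); the cube at (16, 1.5) is absent (z outside [2.5, 21.5]); Merging all regions: only the r=5.5 cylinder is present, so the union is just that shape — area = 90.75 mm². So its area = 90.75 mm². Layer 76 is larger (700.25 vs 90.75 mm²).

layer 76 (z = 21.28 mm)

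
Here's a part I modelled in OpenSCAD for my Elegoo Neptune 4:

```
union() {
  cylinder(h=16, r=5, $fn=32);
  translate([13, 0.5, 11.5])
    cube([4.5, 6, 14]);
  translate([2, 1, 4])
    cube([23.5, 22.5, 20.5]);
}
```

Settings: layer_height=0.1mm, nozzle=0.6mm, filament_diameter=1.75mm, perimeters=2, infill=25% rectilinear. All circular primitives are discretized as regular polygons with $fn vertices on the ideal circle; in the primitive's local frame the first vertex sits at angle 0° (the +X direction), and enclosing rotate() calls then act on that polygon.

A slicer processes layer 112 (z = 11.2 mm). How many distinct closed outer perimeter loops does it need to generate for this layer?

At z = 11.2 mm: the r=5 cylinder contributes a regular 32-gon of circumradius 5; the cube at (13, 0.5) is not intersected at this z (z outside [11.5, 25.5]); the 23.5×22.5 cube at (2, 1) contributes its full rectangle; Combining (union): the regions partially overlap (shared area 6.86 mm²), so overlapping operands fuse into one piece — 1 connected region. The result has 1 disconnected region.

1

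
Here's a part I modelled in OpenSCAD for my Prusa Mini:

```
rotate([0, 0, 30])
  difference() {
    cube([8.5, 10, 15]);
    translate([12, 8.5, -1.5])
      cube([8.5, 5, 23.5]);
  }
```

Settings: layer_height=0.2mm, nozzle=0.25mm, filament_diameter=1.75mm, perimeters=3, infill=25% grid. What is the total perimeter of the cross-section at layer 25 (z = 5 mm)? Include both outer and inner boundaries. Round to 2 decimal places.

At z = 5 mm: the cube (footprint 8.5×10) is included at this height (perimeter 37.00 mm); the cube at (12, 8.5) is present — its section is the full 8.5×5 rectangle (perimeter 27.00 mm); Taking the first minus the rest: starting from the 8.5×10 cube, the 8.5×5 cube at (12, 8.5) misses the remaining region (no effect) — boundary = 37.00 mm; (whole slice rotated 30° about Z — lengths, areas and connectivity unchanged). Overall, the cross-section is a single solid region. Total boundary length (outer) = 37.00 mm.

37.00 mm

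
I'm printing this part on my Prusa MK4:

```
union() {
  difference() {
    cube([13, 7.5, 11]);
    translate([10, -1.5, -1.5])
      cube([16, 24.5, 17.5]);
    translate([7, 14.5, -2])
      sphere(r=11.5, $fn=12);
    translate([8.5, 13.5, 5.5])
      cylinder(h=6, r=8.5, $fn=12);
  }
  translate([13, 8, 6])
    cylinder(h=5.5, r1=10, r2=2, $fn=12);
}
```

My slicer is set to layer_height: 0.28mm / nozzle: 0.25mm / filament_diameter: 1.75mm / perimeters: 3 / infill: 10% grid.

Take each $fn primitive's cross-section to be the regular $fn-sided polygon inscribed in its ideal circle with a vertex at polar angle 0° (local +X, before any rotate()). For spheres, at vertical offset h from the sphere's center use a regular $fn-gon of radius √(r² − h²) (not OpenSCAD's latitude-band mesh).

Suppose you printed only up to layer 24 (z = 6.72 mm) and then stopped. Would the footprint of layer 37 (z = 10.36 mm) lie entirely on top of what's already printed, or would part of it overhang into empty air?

entirely on top

Compare the two slices. At z = 6.72: the cube (footprint 13×7.5) is included at this height (area 97.50 mm²); the 16×24.5 cube at (10, -1.5) contributes its full rectangle (area 392.00 mm²); the sphere at (7, 14.5): section is a regular 12-gon, circumradius = √(r²−h²) = √(11.5²−8.72²) = 7.497 (area = (12/2)·7.497²·sin(360°/12) = 168.63 mm²); the cylinder at (8.5, 13.5): section is a regular 12-gon, circumradius r=8.5 (area = (12/2)·8.500²·sin(360°/12) = 216.75 mm²); Taking the first minus the rest: starting from the 13×7.5 cube (97.50 mm²), the 16×24.5 cube at (10, -1.5) partially overlaps it — only the 22.50 mm² overlap (of its 392.00 mm²) is removed, clipping the outline; the r=11.5 sphere at (7, 14.5) partially overlaps it — only the 0.92 mm² overlap (of its 168.63 mm²) is removed, clipping the outline; the r=8.5 cylinder at (8.5, 13.5) partially overlaps it — only the 11.66 mm² overlap (of its 216.75 mm²) is removed, clipping the outline — area = 62.42 mm²; the cone at (13, 8) contributes a regular 12-gon of circumradius 8.953 (interpolated between r1=10 and r2=2 at t=0.131) (area = (12/2)·8.953²·sin(360°/12) = 240.45 mm²); Combining (union): the regions partially overlap — summed areas 302.87 mm² minus the doubly-counted overlap 19.99 mm² gives 282.88 mm² — area = 282.88 mm². At z = 10.36: the cube (footprint 13×7.5) is included at this height (area 97.50 mm²); the cube at (10, -1.5) is present — its section is the full 16×24.5 rectangle (area 392.00 mm²); the sphere at (7, 14.5) is not intersected at this z (|z−center|=12.360 > r=11.5); the r=8.5 cylinder at (8.5, 13.5) contributes a regular 12-gon of circumradius 8.5 (area = (12/2)·8.500²·sin(360°/12) = 216.75 mm²); Subtracting the remaining from the first: starting from the 13×7.5 cube (97.50 mm²), the 16×24.5 cube at (10, -1.5) partially overlaps it — only the 22.50 mm² overlap (of its 392.00 mm²) is removed, clipping the outline; the r=8.5 cylinder at (8.5, 13.5) partially overlaps it — only the 12.58 mm² overlap (of its 216.75 mm²) is removed, clipping the outline — area = 62.42 mm²; the cone at (13, 8) (r1=10→r2=2) has section circumradius 3.658 here — a regular 12-gon (area = (12/2)·3.658²·sin(360°/12) = 40.15 mm²); Merging all regions: the 2 present regions are separate (no shared area or edge), so areas and boundary lengths simply add and each stays a separate island — area = 102.57 mm². Checking containment: the cross-section at z = 10.36 is a subset of the cross-section at z = 6.72.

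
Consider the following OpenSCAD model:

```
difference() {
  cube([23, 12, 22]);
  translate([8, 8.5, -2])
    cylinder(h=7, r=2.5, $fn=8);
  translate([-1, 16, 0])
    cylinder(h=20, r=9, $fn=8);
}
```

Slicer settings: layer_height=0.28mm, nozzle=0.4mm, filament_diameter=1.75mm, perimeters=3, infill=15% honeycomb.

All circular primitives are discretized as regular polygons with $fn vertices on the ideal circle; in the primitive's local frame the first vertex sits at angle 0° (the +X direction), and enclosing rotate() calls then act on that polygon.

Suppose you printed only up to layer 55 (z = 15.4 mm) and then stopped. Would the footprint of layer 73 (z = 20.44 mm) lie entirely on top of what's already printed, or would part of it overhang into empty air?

part overhangs

Compare the two slices. At z = 15.4: the cube (footprint 23×12) is included at this height (area 276.00 mm²); the cylinder at (8, 8.5) is absent (z outside [-2, 5]); the r=9 cylinder at (-1, 16) contributes a regular 8-gon of circumradius 9 (area = (8/2)·9.000²·sin(360°/8) = 229.10 mm²); After the difference (first − rest): starting from the 23×12 cube (276.00 mm²), the r=9 cylinder at (-1, 16) partially overlaps it — only the 19.80 mm² overlap (of its 229.10 mm²) is removed, clipping the outline — area = 256.20 mm². At z = 20.44: the 23×12 cube contributes its full rectangle (area 276.00 mm²); the cylinder at (8, 8.5) is not intersected at this z (z outside [-2, 5]); the cylinder at (-1, 16) is not intersected at this z (z outside [0, 20]); Taking the first minus the rest: none of the subtracted shapes is present at this height, so the 23×12 cube is unchanged — area = 276.00 mm². Checking containment: at z = 20.44 the cross-section extends beyond the z = 15.4 cross-section by about 19.80 mm².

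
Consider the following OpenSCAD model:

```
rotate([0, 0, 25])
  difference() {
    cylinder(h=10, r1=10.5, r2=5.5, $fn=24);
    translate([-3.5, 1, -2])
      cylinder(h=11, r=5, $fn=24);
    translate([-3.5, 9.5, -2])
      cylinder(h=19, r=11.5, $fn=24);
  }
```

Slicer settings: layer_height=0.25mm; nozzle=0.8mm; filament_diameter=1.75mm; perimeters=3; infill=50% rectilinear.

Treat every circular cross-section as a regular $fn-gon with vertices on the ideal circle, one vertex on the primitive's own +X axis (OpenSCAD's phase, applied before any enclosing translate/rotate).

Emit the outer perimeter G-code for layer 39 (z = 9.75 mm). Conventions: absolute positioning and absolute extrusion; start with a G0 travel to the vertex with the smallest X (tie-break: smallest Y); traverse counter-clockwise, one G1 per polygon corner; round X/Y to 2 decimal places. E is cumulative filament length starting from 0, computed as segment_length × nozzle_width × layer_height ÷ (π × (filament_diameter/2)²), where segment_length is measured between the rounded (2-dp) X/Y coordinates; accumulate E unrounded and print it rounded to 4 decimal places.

G0 X-4.06 Y-3.84 Z9.75
G1 X-3.23 Y-4.61 E0.0941
G1 X-1.92 Y-5.29 E0.2169
G1 X-0.49 Y-5.60 E0.3385
G1 X0.98 Y-5.54 E0.4609
G1 X2.38 Y-5.10 E0.5829
G1 X3.62 Y-4.31 E0.7051
G1 X4.61 Y-3.23 E0.8270
G1 X5.29 Y-1.92 E0.9497
G1 X5.60 Y-0.49 E1.0714
G1 X5.54 Y0.98 E1.1937
G1 X5.10 Y2.38 E1.3157
G1 X4.31 Y3.62 E1.4380
G1 X3.81 Y4.07 E1.4939
G1 X3.62 Y3.20 E1.5680
G1 X2.23 Y0.53 E1.8182
G1 X0.21 Y-1.68 E2.0672
G1 X-2.33 Y-3.29 E2.3173
G1 X-4.06 Y-3.84 E2.4682

At z = 9.75 mm: the cone (r1=10.5→r2=5.5) has section circumradius 5.625 here — a regular 24-gon; the cylinder at (-3.5, 1) does not reach this height (z outside [-2, 9]); the r=11.5 cylinder at (-3.5, 9.5) gives a regular 24-gon of circumradius 11.5 (constant along its height); After the difference (first − rest): starting from the cone, the r=11.5 cylinder at (-3.5, 9.5) partially overlaps it — only the 58.50 mm² overlap (of its 410.75 mm²) is removed, clipping the outline — 1 connected region; (rotated 25° about Z; rotation is an isometry so areas/perimeters/island counts are preserved). The outline is a single polygon with 18 vertices. Extrusion per mm of travel: 0.8 × 0.25 / (π × 0.875²) = 0.083150. Accumulating E over each segment gives final E = 2.4682.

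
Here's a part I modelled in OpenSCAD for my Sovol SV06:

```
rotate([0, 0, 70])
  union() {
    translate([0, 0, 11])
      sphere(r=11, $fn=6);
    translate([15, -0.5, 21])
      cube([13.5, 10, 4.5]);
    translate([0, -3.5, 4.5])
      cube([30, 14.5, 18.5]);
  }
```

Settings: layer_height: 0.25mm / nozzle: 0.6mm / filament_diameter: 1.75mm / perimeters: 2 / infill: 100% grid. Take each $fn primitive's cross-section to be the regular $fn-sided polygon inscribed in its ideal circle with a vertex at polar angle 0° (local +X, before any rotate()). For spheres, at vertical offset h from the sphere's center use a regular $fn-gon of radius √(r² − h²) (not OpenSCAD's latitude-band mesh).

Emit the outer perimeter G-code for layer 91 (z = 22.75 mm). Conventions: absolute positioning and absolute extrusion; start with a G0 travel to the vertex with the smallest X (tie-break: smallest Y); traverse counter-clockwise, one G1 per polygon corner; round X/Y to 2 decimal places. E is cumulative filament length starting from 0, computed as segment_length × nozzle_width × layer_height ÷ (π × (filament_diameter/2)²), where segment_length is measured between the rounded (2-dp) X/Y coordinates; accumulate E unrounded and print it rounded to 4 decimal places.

G0 X-10.34 Y3.76 Z22.75
G1 X3.29 Y-1.20 E0.9045
G1 X13.55 Y26.99 E2.7754
G1 X-0.08 Y31.95 E3.6799
G1 X-10.34 Y3.76 E5.5507

At z = 22.75 mm: the sphere is not intersected at this z (|z−center|=11.750 > r=11); the 13.5×10 cube at (15, -0.5) contributes its full rectangle; the 30×14.5 cube at (0, -3.5) contributes its full rectangle; Merging all regions: the 13.5×10 cube at (15, -0.5) lies entirely inside the 30×14.5 cube at (0, -3.5), so the union is just the 30×14.5 cube at (0, -3.5) — 1 connected region; (rotated 70° about Z; rotation is an isometry so areas/perimeters/island counts are preserved). The outline is a single polygon with 4 vertices. Extrusion per mm of travel: 0.6 × 0.25 / (π × 0.875²) = 0.062363. Accumulating E over each segment gives final E = 5.5507.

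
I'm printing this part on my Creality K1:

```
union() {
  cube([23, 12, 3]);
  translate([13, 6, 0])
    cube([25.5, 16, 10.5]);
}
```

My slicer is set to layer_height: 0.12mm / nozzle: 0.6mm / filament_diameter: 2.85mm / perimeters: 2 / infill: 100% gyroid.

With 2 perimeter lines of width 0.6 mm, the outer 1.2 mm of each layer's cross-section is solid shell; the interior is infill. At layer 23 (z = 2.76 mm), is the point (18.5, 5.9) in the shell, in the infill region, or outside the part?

infill

At z = 2.76 mm: the cube (footprint 23×12) is included at this height; the cube at (13, 6) is present — its section is the full 25.5×16 rectangle; Combining (union): the regions partially overlap (shared area 60.00 mm²), so overlapping operands fuse into one piece — 1 connected region. Overall, the cross-section is a single solid region. The nearest boundary edge runs (23.00, 6.00)→(23.00, 0.00); distance from the point to it = 4.50 mm. The point is inside the cross-section and 4.50 mm from the nearest boundary — more than the 1.2 mm shell width (2 × 0.6), so it's in the infill interior.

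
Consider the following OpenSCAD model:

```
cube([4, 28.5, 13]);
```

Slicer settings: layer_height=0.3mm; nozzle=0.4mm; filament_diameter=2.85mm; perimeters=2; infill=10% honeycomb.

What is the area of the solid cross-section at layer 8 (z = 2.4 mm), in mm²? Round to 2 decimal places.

At z = 2.4 mm: the cube (footprint 4×28.5) is included at this height (area 114.00 mm²). Overall, the cross-section is a single solid region. Net area = 114.00 mm².

114.00 mm²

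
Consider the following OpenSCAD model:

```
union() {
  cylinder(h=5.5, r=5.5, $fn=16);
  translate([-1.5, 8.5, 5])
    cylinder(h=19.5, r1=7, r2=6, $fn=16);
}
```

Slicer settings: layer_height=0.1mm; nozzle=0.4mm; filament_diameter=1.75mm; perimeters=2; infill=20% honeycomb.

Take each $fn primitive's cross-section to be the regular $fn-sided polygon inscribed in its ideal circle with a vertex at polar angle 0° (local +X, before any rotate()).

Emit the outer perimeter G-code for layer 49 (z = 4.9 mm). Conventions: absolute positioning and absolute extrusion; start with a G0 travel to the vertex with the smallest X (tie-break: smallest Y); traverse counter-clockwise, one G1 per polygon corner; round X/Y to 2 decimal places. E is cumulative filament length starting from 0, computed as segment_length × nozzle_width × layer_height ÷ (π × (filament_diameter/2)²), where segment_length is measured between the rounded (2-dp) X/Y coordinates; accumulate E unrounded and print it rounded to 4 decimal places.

At z = 4.9 mm: the r=5.5 cylinder gives a regular 16-gon of circumradius 5.5 (constant along its height); the cone at (-1.5, 8.5) does not reach this height (z outside [5, 24.5]); Merging all regions: only the r=5.5 cylinder is present, so the union is just that shape — 1 connected region. The outline is a single polygon with 16 vertices. Extrusion per mm of travel: 0.4 × 0.1 / (π × 0.875²) = 0.016630. Accumulating E over each segment gives final E = 0.5709.

G0 X-5.50 Y0.00 Z4.90
G1 X-5.08 Y-2.10 E0.0356
G1 X-3.89 Y-3.89 E0.0714
G1 X-2.10 Y-5.08 E0.1071
G1 X0.00 Y-5.50 E0.1427
G1 X2.10 Y-5.08 E0.1783
G1 X3.89 Y-3.89 E0.2141
G1 X5.08 Y-2.10 E0.2498
G1 X5.50 Y0.00 E0.2854
G1 X5.08 Y2.10 E0.3211
G1 X3.89 Y3.89 E0.3568
G1 X2.10 Y5.08 E0.3925
G1 X0.00 Y5.50 E0.4282
G1 X-2.10 Y5.08 E0.4638
G1 X-3.89 Y3.89 E0.4995
G1 X-5.08 Y2.10 E0.5353
G1 X-5.50 Y0.00 E0.5709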